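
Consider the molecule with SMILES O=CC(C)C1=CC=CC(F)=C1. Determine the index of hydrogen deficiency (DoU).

5

Molecular formula: C9H9FO.
DoU = (2C + 2 + N − H − X) / 2, where X is the halogen count and O/S are ignored.
    = (2·9 + 2 + 0 − 9 − 1) / 2 = 10 / 2 = 5.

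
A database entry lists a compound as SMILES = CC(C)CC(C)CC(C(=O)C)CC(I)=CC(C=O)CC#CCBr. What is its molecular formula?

C19H28BrIO2

Walk through each heavy atom and fill implicit hydrogens from standard valence (C 4, N 3, O 2, S 2, halogen 1):
  atom 1: C, bond orders sum to 1 (valence 4) → 3 H
  atom 2: C, bond orders sum to 3 (valence 4) → 1 H
  atom 3: C, bond orders sum to 1 (valence 4) → 3 H
  atom 4: C, bond orders sum to 2 (valence 4) → 2 H
  atom 5: C, bond orders sum to 3 (valence 4) → 1 H
  atom 6: C, bond orders sum to 1 (valence 4) → 3 H
  atom 7: C, bond orders sum to 2 (valence 4) → 2 H
  atom 8: C, bond orders sum to 3 (valence 4) → 1 H
  atom 9: C, bond orders sum to 4 (valence 4) → 0 H
  atom 10: O, bond orders sum to 2 (valence 2) → 0 H
  atom 11: C, bond orders sum to 1 (valence 4) → 3 H
  atom 12: C, bond orders sum to 2 (valence 4) → 2 H
  atom 13: C, bond orders sum to 4 (valence 4) → 0 H
  atom 14: I (halogen, monovalent) → 0 H
  atom 15: C, bond orders sum to 3 (valence 4) → 1 H
  atom 16: C, bond orders sum to 3 (valence 4) → 1 H
  atom 17: C, bond orders sum to 3 (valence 4) → 1 H
  atom 18: O, bond orders sum to 2 (valence 2) → 0 H
  atom 19: C, bond orders sum to 2 (valence 4) → 2 H
  atom 20: C, bond orders sum to 4 (valence 4) → 0 H
  atom 21: C, bond orders sum to 4 (valence 4) → 0 H
  atom 22: C, bond orders sum to 2 (valence 4) → 2 H
  atom 23: Br (halogen, monovalent) → 0 H
Totals → C:19, H:28, Br:1, I:1, O:2.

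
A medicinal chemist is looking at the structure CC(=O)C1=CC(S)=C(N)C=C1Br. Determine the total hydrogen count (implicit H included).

8

Walk through each heavy atom and fill implicit hydrogens from standard valence (C 4, N 3, O 2, S 2, halogen 1):
  atom 1: C, bond orders sum to 1 (valence 4) → 3 H
  atom 2: C, bond orders sum to 4 (valence 4) → 0 H
  atom 3: O, bond orders sum to 2 (valence 2) → 0 H
  atom 4: C, bond orders sum to 4 (valence 4) → 0 H
  atom 5: C, bond orders sum to 3 (valence 4) → 1 H
  atom 6: C, bond orders sum to 4 (valence 4) → 0 H
  atom 7: S, bond orders sum to 1 (valence 2) → 1 H
  atom 8: C, bond orders sum to 4 (valence 4) → 0 H
  atom 9: N, bond orders sum to 1 (valence 3) → 2 H
  atom 10: C, bond orders sum to 3 (valence 4) → 1 H
  atom 11: C, bond orders sum to 4 (valence 4) → 0 H
  atom 12: Br (halogen, monovalent) → 0 H
Total hydrogens: 8.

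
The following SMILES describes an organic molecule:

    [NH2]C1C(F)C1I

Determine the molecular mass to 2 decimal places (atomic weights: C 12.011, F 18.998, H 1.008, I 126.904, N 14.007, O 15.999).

First, the molecular formula is C3H5FIN (counting implicit H from valence).
  C: 3 × 12.011 = 36.033
  F: 1 × 18.998 = 18.998
  H: 5 × 1.008 = 5.040
  I: 1 × 126.904 = 126.904
  N: 1 × 14.007 = 14.007
Sum: 3×12.011 + 1×18.998 + 5×1.008 + 1×126.904 + 1×14.007 = 200.982 → 200.98 g/mol.

200.98 g/mol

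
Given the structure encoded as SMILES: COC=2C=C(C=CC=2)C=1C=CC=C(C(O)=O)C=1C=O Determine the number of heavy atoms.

Every atom symbol written in the SMILES (organic subset) is one heavy atom; implicit H are not written.
Heavy atoms by element → C:15, O:4.
Total: 19.

19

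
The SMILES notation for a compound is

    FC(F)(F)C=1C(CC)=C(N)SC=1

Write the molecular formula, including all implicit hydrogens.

Walk through each heavy atom and fill implicit hydrogens from standard valence (C 4, N 3, O 2, S 2, halogen 1):
  atom 1: F (halogen, monovalent) → 0 H
  atom 2: C, bond orders sum to 4 (valence 4) → 0 H
  atom 3: F (halogen, monovalent) → 0 H
  atom 4: F (halogen, monovalent) → 0 H
  atom 5: C, bond orders sum to 4 (valence 4) → 0 H
  atom 6: C, bond orders sum to 4 (valence 4) → 0 H
  atom 7: C, bond orders sum to 2 (valence 4) → 2 H
  atom 8: C, bond orders sum to 1 (valence 4) → 3 H
  atom 9: C, bond orders sum to 4 (valence 4) → 0 H
  atom 10: N, bond orders sum to 1 (valence 3) → 2 H
  atom 11: S, bond orders sum to 2 (valence 2) → 0 H
  atom 12: C, bond orders sum to 3 (valence 4) → 1 H
Totals → C:7, H:8, F:3, N:1, S:1.
In Hill order: C7H8F3NS.

C7H8F3NS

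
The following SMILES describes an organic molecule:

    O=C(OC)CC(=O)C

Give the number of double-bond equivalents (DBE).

2

Degree of unsaturation = (number of rings) + (number of π bonds).
Ring closures in the SMILES: 0.
π bonds: 2 double bonds (each 1 DoU) → 2 DoU from unsaturation.
Total DoU = 0 + 2 = 2.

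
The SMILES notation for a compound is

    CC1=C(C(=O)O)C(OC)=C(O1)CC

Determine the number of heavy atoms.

Every atom symbol written in the SMILES (organic subset) is one heavy atom; implicit H are not written.
Heavy atoms by element → C:9, O:4.
Total: 13.

13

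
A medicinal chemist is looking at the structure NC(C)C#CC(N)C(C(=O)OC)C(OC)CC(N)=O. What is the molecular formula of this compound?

Walk through each heavy atom and fill implicit hydrogens from standard valence (C 4, N 3, O 2, S 2, halogen 1):
  atom 1: N, bond orders sum to 1 (valence 3) → 2 H
  atom 2: C, bond orders sum to 3 (valence 4) → 1 H
  atom 3: C, bond orders sum to 1 (valence 4) → 3 H
  atom 4: C, bond orders sum to 4 (valence 4) → 0 H
  atom 5: C, bond orders sum to 4 (valence 4) → 0 H
  atom 6: C, bond orders sum to 3 (valence 4) → 1 H
  atom 7: N, bond orders sum to 1 (valence 3) → 2 H
  atom 8: C, bond orders sum to 3 (valence 4) → 1 H
  atom 9: C, bond orders sum to 4 (valence 4) → 0 H
  atom 10: O, bond orders sum to 2 (valence 2) → 0 H
  atom 11: O, bond orders sum to 2 (valence 2) → 0 H
  atom 12: C, bond orders sum to 1 (valence 4) → 3 H
  atom 13: C, bond orders sum to 3 (valence 4) → 1 H
  atom 14: O, bond orders sum to 2 (valence 2) → 0 H
  atom 15: C, bond orders sum to 1 (valence 4) → 3 H
  atom 16: C, bond orders sum to 2 (valence 4) → 2 H
  atom 17: C, bond orders sum to 4 (valence 4) → 0 H
  atom 18: N, bond orders sum to 1 (valence 3) → 2 H
  atom 19: O, bond orders sum to 2 (valence 2) → 0 H
Totals → C:12, H:21, N:3, O:4.
In Hill order: C12H21N3O4.

C12H21N3O4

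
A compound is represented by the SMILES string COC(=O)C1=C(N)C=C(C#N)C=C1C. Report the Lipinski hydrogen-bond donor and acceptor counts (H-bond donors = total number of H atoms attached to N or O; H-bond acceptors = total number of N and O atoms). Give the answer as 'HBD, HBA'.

Donors: find every N or O and count the H atoms it carries.
  atom 2 (O): bond orders sum to 2 → 0 H
  atom 4 (O): bond orders sum to 2 → 0 H
  atom 7 (N): bond orders sum to 1 → 2 H
  atom 11 (N): bond orders sum to 3 → 0 H
Lipinski HBD = 2.
Acceptors: N atoms = 2, O atoms = 2 → HBA = 4.

2, 4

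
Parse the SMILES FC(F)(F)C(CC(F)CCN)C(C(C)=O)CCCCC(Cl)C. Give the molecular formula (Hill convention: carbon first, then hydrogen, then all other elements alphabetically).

Walk through each heavy atom and fill implicit hydrogens from standard valence (C 4, N 3, O 2, S 2, halogen 1):
  atom 1: F (halogen, monovalent) → 0 H
  atom 2: C, bond orders sum to 4 (valence 4) → 0 H
  atom 3: F (halogen, monovalent) → 0 H
  atom 4: F (halogen, monovalent) → 0 H
  atom 5: C, bond orders sum to 3 (valence 4) → 1 H
  atom 6: C, bond orders sum to 2 (valence 4) → 2 H
  atom 7: C, bond orders sum to 3 (valence 4) → 1 H
  atom 8: F (halogen, monovalent) → 0 H
  atom 9: C, bond orders sum to 2 (valence 4) → 2 H
  atom 10: C, bond orders sum to 2 (valence 4) → 2 H
  atom 11: N, bond orders sum to 1 (valence 3) → 2 H
  atom 12: C, bond orders sum to 3 (valence 4) → 1 H
  atom 13: C, bond orders sum to 4 (valence 4) → 0 H
  atom 14: C, bond orders sum to 1 (valence 4) → 3 H
  atom 15: O, bond orders sum to 2 (valence 2) → 0 H
  atom 16: C, bond orders sum to 2 (valence 4) → 2 H
  atom 17: C, bond orders sum to 2 (valence 4) → 2 H
  atom 18: C, bond orders sum to 2 (valence 4) → 2 H
  atom 19: C, bond orders sum to 2 (valence 4) → 2 H
  atom 20: C, bond orders sum to 3 (valence 4) → 1 H
  atom 21: Cl (halogen, monovalent) → 0 H
  atom 22: C, bond orders sum to 1 (valence 4) → 3 H
Totals → C:15, H:26, Cl:1, F:4, N:1, O:1.

C15H26ClF4NO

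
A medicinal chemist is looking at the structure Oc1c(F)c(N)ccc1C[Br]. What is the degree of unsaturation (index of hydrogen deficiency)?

4

Molecular formula: C7H7BrFNO.
DoU = (2C + 2 + N − H − X) / 2, where X is the halogen count and O/S are ignored.
    = (2·7 + 2 + 1 − 7 − 2) / 2 = 8 / 2 = 4.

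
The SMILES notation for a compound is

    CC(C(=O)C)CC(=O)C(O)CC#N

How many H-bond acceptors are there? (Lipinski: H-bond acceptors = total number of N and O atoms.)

N atoms: 1; O atoms: 3.
Lipinski HBA = 1 + 3 = 4.

4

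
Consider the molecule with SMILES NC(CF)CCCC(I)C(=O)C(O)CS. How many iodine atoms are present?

1

Scan the SMILES for I atoms (remember two-letter symbols like Cl and Br are single atoms).
Iodine count: 1.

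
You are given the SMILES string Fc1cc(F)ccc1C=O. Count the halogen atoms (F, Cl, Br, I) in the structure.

Halogen atoms appear at heavy-atom positions 1, 5 (2×F).
Other groups present: 1 aldehyde.
Halogen count: 2.

2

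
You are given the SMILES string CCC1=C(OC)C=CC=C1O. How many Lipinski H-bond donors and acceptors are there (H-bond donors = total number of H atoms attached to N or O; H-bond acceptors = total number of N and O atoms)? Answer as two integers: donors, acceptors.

1, 2

Donors: find every N or O and count the H atoms it carries.
  atom 5 (O): bond orders sum to 2 → 0 H
  atom 11 (O): bond orders sum to 1 → 1 H
Lipinski HBD = 1.
Acceptors: N atoms = 0, O atoms = 2 → HBA = 2.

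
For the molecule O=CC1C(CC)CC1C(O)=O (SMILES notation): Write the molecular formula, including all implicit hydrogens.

Walk through each heavy atom and fill implicit hydrogens from standard valence (C 4, N 3, O 2, S 2, halogen 1):
  atom 1: O, bond orders sum to 2 (valence 2) → 0 H
  atom 2: C, bond orders sum to 3 (valence 4) → 1 H
  atom 3: C, bond orders sum to 3 (valence 4) → 1 H
  atom 4: C, bond orders sum to 3 (valence 4) → 1 H
  atom 5: C, bond orders sum to 2 (valence 4) → 2 H
  atom 6: C, bond orders sum to 1 (valence 4) → 3 H
  atom 7: C, bond orders sum to 2 (valence 4) → 2 H
  atom 8: C, bond orders sum to 3 (valence 4) → 1 H
  atom 9: C, bond orders sum to 4 (valence 4) → 0 H
  atom 10: O, bond orders sum to 1 (valence 2) → 1 H
  atom 11: O, bond orders sum to 2 (valence 2) → 0 H
Totals → C:8, H:12, O:3.

C8H12O3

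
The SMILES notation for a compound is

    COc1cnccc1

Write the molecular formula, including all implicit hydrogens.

C6H7NO

Walk through each heavy atom and fill implicit hydrogens from standard valence (C 4, N 3, O 2, S 2, halogen 1); for lowercase aromatic atoms, an aromatic c carries 1 H when it has two neighbours and 0 H with three, and aromatic n carries 0 H:
  atom 1: C, bond orders sum to 1 (valence 4) → 3 H
  atom 2: O, bond orders sum to 2 (valence 2) → 0 H
  atom 3: aromatic c, 3 neighbours → 0 H
  atom 4: aromatic c, 2 neighbours → 1 H
  atom 5: aromatic n, 2 neighbours → 0 H
  atom 6: aromatic c, 2 neighbours → 1 H
  atom 7: aromatic c, 2 neighbours → 1 H
  atom 8: aromatic c, 2 neighbours → 1 H
Totals → C:6, H:7, N:1, O:1.
In Hill order: C6H7NO.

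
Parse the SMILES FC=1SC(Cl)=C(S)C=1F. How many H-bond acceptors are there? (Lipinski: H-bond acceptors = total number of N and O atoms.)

0

N atoms: 0; O atoms: 0.
Lipinski HBA = 0 + 0 = 0.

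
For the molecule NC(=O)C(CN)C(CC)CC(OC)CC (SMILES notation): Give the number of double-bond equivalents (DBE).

1

Degree of unsaturation = (number of rings) + (number of π bonds).
Ring closures in the SMILES: 0.
π bonds: 1 double bond (each 1 DoU) → 1 DoU from unsaturation.
Total DoU = 0 + 1 = 1.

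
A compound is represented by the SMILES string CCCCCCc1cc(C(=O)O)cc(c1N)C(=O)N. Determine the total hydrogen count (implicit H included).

Walk through each heavy atom and fill implicit hydrogens from standard valence (C 4, N 3, O 2, S 2, halogen 1); for lowercase aromatic atoms, an aromatic c carries 1 H when it has two neighbours and 0 H with three, and aromatic n carries 0 H:
  atom 1: C, bond orders sum to 1 (valence 4) → 3 H
  atom 2: C, bond orders sum to 2 (valence 4) → 2 H
  atom 3: C, bond orders sum to 2 (valence 4) → 2 H
  atom 4: C, bond orders sum to 2 (valence 4) → 2 H
  atom 5: C, bond orders sum to 2 (valence 4) → 2 H
  atom 6: C, bond orders sum to 2 (valence 4) → 2 H
  atom 7: aromatic c, 3 neighbours → 0 H
  atom 8: aromatic c, 2 neighbours → 1 H
  atom 9: aromatic c, 3 neighbours → 0 H
  atom 10: C, bond orders sum to 4 (valence 4) → 0 H
  atom 11: O, bond orders sum to 2 (valence 2) → 0 H
  atom 12: O, bond orders sum to 1 (valence 2) → 1 H
  atom 13: aromatic c, 2 neighbours → 1 H
  atom 14: aromatic c, 3 neighbours → 0 H
  atom 15: aromatic c, 3 neighbours → 0 H
  atom 16: N, bond orders sum to 1 (valence 3) → 2 H
  atom 17: C, bond orders sum to 4 (valence 4) → 0 H
  atom 18: O, bond orders sum to 2 (valence 2) → 0 H
  atom 19: N, bond orders sum to 1 (valence 3) → 2 H
Total hydrogens: 20.

20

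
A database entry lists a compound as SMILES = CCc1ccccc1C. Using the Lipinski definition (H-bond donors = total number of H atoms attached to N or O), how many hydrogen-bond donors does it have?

0

Donors: find every N or O and count the H atoms it carries.
  (no N or O atoms present)
Lipinski HBD = 0.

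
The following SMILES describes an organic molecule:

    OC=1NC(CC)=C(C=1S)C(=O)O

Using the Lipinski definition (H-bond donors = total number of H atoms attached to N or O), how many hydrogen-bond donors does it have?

Donors: find every N or O and count the H atoms it carries.
  atom 1 (O): bond orders sum to 1 → 1 H
  atom 3 (N): bond orders sum to 2 → 1 H
  atom 11 (O): bond orders sum to 2 → 0 H
  atom 12 (O): bond orders sum to 1 → 1 H
Lipinski HBD = 3.

3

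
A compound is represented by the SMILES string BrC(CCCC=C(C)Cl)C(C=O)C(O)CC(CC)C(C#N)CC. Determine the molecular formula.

Walk through each heavy atom and fill implicit hydrogens from standard valence (C 4, N 3, O 2, S 2, halogen 1):
  atom 1: Br (halogen, monovalent) → 0 H
  atom 2: C, bond orders sum to 3 (valence 4) → 1 H
  atom 3: C, bond orders sum to 2 (valence 4) → 2 H
  atom 4: C, bond orders sum to 2 (valence 4) → 2 H
  atom 5: C, bond orders sum to 2 (valence 4) → 2 H
  atom 6: C, bond orders sum to 3 (valence 4) → 1 H
  atom 7: C, bond orders sum to 4 (valence 4) → 0 H
  atom 8: C, bond orders sum to 1 (valence 4) → 3 H
  atom 9: Cl (halogen, monovalent) → 0 H
  atom 10: C, bond orders sum to 3 (valence 4) → 1 H
  atom 11: C, bond orders sum to 3 (valence 4) → 1 H
  atom 12: O, bond orders sum to 2 (valence 2) → 0 H
  atom 13: C, bond orders sum to 3 (valence 4) → 1 H
  atom 14: O, bond orders sum to 1 (valence 2) → 1 H
  atom 15: C, bond orders sum to 2 (valence 4) → 2 H
  atom 16: C, bond orders sum to 3 (valence 4) → 1 H
  atom 17: C, bond orders sum to 2 (valence 4) → 2 H
  atom 18: C, bond orders sum to 1 (valence 4) → 3 H
  atom 19: C, bond orders sum to 3 (valence 4) → 1 H
  atom 20: C, bond orders sum to 4 (valence 4) → 0 H
  atom 21: N, bond orders sum to 3 (valence 3) → 0 H
  atom 22: C, bond orders sum to 2 (valence 4) → 2 H
  atom 23: C, bond orders sum to 1 (valence 4) → 3 H
Totals → C:18, H:29, Br:1, Cl:1, N:1, O:2.

C18H29BrClNO2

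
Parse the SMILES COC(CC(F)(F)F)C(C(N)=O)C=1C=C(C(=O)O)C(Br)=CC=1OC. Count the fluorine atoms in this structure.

Scan the SMILES for F atoms (remember two-letter symbols like Cl and Br are single atoms).
Fluorine count: 3.

3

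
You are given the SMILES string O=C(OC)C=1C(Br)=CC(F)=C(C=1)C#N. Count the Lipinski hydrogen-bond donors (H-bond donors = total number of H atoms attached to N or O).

Donors: find every N or O and count the H atoms it carries.
  atom 1 (O): bond orders sum to 2 → 0 H
  atom 3 (O): bond orders sum to 2 → 0 H
  atom 14 (N): bond orders sum to 3 → 0 H
Lipinski HBD = 0.

0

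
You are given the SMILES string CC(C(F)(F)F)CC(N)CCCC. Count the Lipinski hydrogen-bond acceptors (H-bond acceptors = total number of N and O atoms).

1

N atoms: 1; O atoms: 0.
Lipinski HBA = 1 + 0 = 1.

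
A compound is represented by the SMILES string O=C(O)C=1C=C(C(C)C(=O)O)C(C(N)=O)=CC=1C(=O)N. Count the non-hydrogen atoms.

Every atom symbol written in the SMILES (organic subset) is one heavy atom; implicit H are not written.
Heavy atoms by element → C:12, N:2, O:6.
Total: 20.

20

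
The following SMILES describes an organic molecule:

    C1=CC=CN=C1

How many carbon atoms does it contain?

5

Count every carbon token in the SMILES (each C, including those in ring-closure positions and inside branches).
Carbon count: 5.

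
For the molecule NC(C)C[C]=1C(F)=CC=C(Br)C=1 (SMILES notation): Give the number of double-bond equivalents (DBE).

Degree of unsaturation = (number of rings) + (number of π bonds).
Ring closures in the SMILES: 1.
π bonds: 3 double bonds (each 1 DoU) → 3 DoU from unsaturation.
Total DoU = 1 + 3 = 4.

4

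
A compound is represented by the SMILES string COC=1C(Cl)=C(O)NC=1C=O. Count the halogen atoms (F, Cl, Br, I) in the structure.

1

Halogen atoms appear at heavy-atom position 5 (1×Cl).
Other groups present: 1 aldehyde, 1 ether, 1 hydroxyl.
Halogen count: 1.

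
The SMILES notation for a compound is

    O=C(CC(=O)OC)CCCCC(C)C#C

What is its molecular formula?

C12H18O3

Walk through each heavy atom and fill implicit hydrogens from standard valence (C 4, N 3, O 2, S 2, halogen 1):
  atom 1: O, bond orders sum to 2 (valence 2) → 0 H
  atom 2: C, bond orders sum to 4 (valence 4) → 0 H
  atom 3: C, bond orders sum to 2 (valence 4) → 2 H
  atom 4: C, bond orders sum to 4 (valence 4) → 0 H
  atom 5: O, bond orders sum to 2 (valence 2) → 0 H
  atom 6: O, bond orders sum to 2 (valence 2) → 0 H
  atom 7: C, bond orders sum to 1 (valence 4) → 3 H
  atom 8: C, bond orders sum to 2 (valence 4) → 2 H
  atom 9: C, bond orders sum to 2 (valence 4) → 2 H
  atom 10: C, bond orders sum to 2 (valence 4) → 2 H
  atom 11: C, bond orders sum to 2 (valence 4) → 2 H
  atom 12: C, bond orders sum to 3 (valence 4) → 1 H
  atom 13: C, bond orders sum to 1 (valence 4) → 3 H
  atom 14: C, bond orders sum to 4 (valence 4) → 0 H
  atom 15: C, bond orders sum to 3 (valence 4) → 1 H
Totals → C:12, H:18, O:3.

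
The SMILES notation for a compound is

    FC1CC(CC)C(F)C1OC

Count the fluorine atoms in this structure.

Scan the SMILES for F atoms (remember two-letter symbols like Cl and Br are single atoms).
Fluorine count: 2.

2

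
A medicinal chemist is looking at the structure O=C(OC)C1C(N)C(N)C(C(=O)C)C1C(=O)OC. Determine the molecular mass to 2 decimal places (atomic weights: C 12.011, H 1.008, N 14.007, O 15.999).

258.27 g/mol

First, the molecular formula is C11H18N2O5 (counting implicit H from valence).
  C: 11 × 12.011 = 132.121
  H: 18 × 1.008 = 18.144
  N: 2 × 14.007 = 28.014
  O: 5 × 15.999 = 79.995
Sum: 11×12.011 + 18×1.008 + 2×14.007 + 5×15.999 = 258.274 → 258.27 g/mol.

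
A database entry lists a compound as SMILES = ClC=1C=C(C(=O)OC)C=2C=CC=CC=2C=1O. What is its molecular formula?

C12H9ClO3

Walk through each heavy atom and fill implicit hydrogens from standard valence (C 4, N 3, O 2, S 2, halogen 1):
  atom 1: Cl (halogen, monovalent) → 0 H
  atom 2: C, bond orders sum to 4 (valence 4) → 0 H
  atom 3: C, bond orders sum to 3 (valence 4) → 1 H
  atom 4: C, bond orders sum to 4 (valence 4) → 0 H
  atom 5: C, bond orders sum to 4 (valence 4) → 0 H
  atom 6: O, bond orders sum to 2 (valence 2) → 0 H
  atom 7: O, bond orders sum to 2 (valence 2) → 0 H
  atom 8: C, bond orders sum to 1 (valence 4) → 3 H
  atom 9: C, bond orders sum to 4 (valence 4) → 0 H
  atom 10: C, bond orders sum to 3 (valence 4) → 1 H
  atom 11: C, bond orders sum to 3 (valence 4) → 1 H
  atom 12: C, bond orders sum to 3 (valence 4) → 1 H
  atom 13: C, bond orders sum to 3 (valence 4) → 1 H
  atom 14: C, bond orders sum to 4 (valence 4) → 0 H
  atom 15: C, bond orders sum to 4 (valence 4) → 0 H
  atom 16: O, bond orders sum to 1 (valence 2) → 1 H
Totals → C:12, H:9, Cl:1, O:3.
In Hill order: C12H9ClO3.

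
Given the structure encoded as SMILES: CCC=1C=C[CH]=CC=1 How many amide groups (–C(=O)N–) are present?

Scan the SMILES for the amide motif — none present.

0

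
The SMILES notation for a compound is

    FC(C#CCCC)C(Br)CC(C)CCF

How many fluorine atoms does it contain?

Scan the SMILES for F atoms (remember two-letter symbols like Cl and Br are single atoms).
Fluorine count: 2.

2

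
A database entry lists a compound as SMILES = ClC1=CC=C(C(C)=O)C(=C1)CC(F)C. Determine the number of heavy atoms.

Every atom symbol written in the SMILES (organic subset) is one heavy atom; implicit H are not written.
Heavy atoms by element → C:11, Cl:1, F:1, O:1.
Total: 14.

14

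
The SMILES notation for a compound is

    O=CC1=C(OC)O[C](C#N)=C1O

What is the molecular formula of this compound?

C7H5NO4

Walk through each heavy atom and fill implicit hydrogens from standard valence (C 4, N 3, O 2, S 2, halogen 1):
  atom 1: O, bond orders sum to 2 (valence 2) → 0 H
  atom 2: C, bond orders sum to 3 (valence 4) → 1 H
  atom 3: C, bond orders sum to 4 (valence 4) → 0 H
  atom 4: C, bond orders sum to 4 (valence 4) → 0 H
  atom 5: O, bond orders sum to 2 (valence 2) → 0 H
  atom 6: C, bond orders sum to 1 (valence 4) → 3 H
  atom 7: O, bond orders sum to 2 (valence 2) → 0 H
  atom 8: C with explicit H count 0
  atom 9: C, bond orders sum to 4 (valence 4) → 0 H
  atom 10: N, bond orders sum to 3 (valence 3) → 0 H
  atom 11: C, bond orders sum to 4 (valence 4) → 0 H
  atom 12: O, bond orders sum to 1 (valence 2) → 1 H
Totals → C:7, H:5, N:1, O:4.
In Hill order: C7H5NO4.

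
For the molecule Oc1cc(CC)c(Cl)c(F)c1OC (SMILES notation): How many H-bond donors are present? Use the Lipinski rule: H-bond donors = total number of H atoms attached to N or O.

Donors: find every N or O and count the H atoms it carries.
  atom 1 (O): bond orders sum to 1 → 1 H
  atom 12 (O): bond orders sum to 2 → 0 H
Lipinski HBD = 1.

1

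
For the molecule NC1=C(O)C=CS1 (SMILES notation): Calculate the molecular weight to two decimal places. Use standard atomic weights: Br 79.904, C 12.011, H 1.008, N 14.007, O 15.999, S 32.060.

First, the molecular formula is C4H5NOS (counting implicit H from valence).
  C: 4 × 12.011 = 48.044
  H: 5 × 1.008 = 5.040
  N: 1 × 14.007 = 14.007
  O: 1 × 15.999 = 15.999
  S: 1 × 32.060 = 32.060
Sum: 4×12.011 + 5×1.008 + 1×14.007 + 1×15.999 + 1×32.060 = 115.150 → 115.15 g/mol.

115.15 g/mol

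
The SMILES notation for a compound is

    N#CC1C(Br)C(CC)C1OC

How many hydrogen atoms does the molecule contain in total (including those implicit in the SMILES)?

Walk through each heavy atom and fill implicit hydrogens from standard valence (C 4, N 3, O 2, S 2, halogen 1):
  atom 1: N, bond orders sum to 3 (valence 3) → 0 H
  atom 2: C, bond orders sum to 4 (valence 4) → 0 H
  atom 3: C, bond orders sum to 3 (valence 4) → 1 H
  atom 4: C, bond orders sum to 3 (valence 4) → 1 H
  atom 5: Br (halogen, monovalent) → 0 H
  atom 6: C, bond orders sum to 3 (valence 4) → 1 H
  atom 7: C, bond orders sum to 2 (valence 4) → 2 H
  atom 8: C, bond orders sum to 1 (valence 4) → 3 H
  atom 9: C, bond orders sum to 3 (valence 4) → 1 H
  atom 10: O, bond orders sum to 2 (valence 2) → 0 H
  atom 11: C, bond orders sum to 1 (valence 4) → 3 H
Total hydrogens: 12.

12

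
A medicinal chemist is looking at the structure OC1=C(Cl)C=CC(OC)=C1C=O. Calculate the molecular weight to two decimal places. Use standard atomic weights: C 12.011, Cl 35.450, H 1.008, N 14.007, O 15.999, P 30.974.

First, the molecular formula is C8H7ClO3 (counting implicit H from valence).
  C: 8 × 12.011 = 96.088
  Cl: 1 × 35.450 = 35.450
  H: 7 × 1.008 = 7.056
  O: 3 × 15.999 = 47.997
Sum: 8×12.011 + 1×35.450 + 7×1.008 + 3×15.999 = 186.591 → 186.59 g/mol.

186.59 g/mol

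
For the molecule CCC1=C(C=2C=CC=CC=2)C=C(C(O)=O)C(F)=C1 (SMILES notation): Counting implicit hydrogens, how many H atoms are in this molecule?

13

Walk through each heavy atom and fill implicit hydrogens from standard valence (C 4, N 3, O 2, S 2, halogen 1):
  atom 1: C, bond orders sum to 1 (valence 4) → 3 H
  atom 2: C, bond orders sum to 2 (valence 4) → 2 H
  atom 3: C, bond orders sum to 4 (valence 4) → 0 H
  atom 4: C, bond orders sum to 4 (valence 4) → 0 H
  atom 5: C, bond orders sum to 4 (valence 4) → 0 H
  atom 6: C, bond orders sum to 3 (valence 4) → 1 H
  atom 7: C, bond orders sum to 3 (valence 4) → 1 H
  atom 8: C, bond orders sum to 3 (valence 4) → 1 H
  atom 9: C, bond orders sum to 3 (valence 4) → 1 H
  atom 10: C, bond orders sum to 3 (valence 4) → 1 H
  atom 11: C, bond orders sum to 3 (valence 4) → 1 H
  atom 12: C, bond orders sum to 4 (valence 4) → 0 H
  atom 13: C, bond orders sum to 4 (valence 4) → 0 H
  atom 14: O, bond orders sum to 1 (valence 2) → 1 H
  atom 15: O, bond orders sum to 2 (valence 2) → 0 H
  atom 16: C, bond orders sum to 4 (valence 4) → 0 H
  atom 17: F (halogen, monovalent) → 0 H
  atom 18: C, bond orders sum to 3 (valence 4) → 1 H
Total hydrogens: 13.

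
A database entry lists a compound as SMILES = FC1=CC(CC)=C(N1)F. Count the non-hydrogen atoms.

Every atom symbol written in the SMILES (organic subset) is one heavy atom; implicit H are not written.
Heavy atoms by element → C:6, F:2, N:1.
Total: 9.

9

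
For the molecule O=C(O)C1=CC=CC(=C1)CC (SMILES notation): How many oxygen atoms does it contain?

Scan the SMILES for O atoms (remember two-letter symbols like Cl and Br are single atoms).
Oxygen count: 2.

2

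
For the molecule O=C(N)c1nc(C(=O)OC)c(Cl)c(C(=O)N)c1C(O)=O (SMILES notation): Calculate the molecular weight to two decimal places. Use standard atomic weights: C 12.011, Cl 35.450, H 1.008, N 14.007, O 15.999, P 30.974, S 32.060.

First, the molecular formula is C10H8ClN3O6 (counting implicit H from valence).
  C: 10 × 12.011 = 120.110
  Cl: 1 × 35.450 = 35.450
  H: 8 × 1.008 = 8.064
  N: 3 × 14.007 = 42.021
  O: 6 × 15.999 = 95.994
Sum: 10×12.011 + 1×35.450 + 8×1.008 + 3×14.007 + 6×15.999 = 301.639 → 301.64 g/mol.

301.64 g/mol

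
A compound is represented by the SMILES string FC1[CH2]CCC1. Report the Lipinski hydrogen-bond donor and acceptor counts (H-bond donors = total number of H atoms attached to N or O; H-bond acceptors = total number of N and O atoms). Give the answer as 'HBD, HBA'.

0, 0

Donors: find every N or O and count the H atoms it carries.
  (no N or O atoms present)
Lipinski HBD = 0.
Acceptors: N atoms = 0, O atoms = 0 → HBA = 0.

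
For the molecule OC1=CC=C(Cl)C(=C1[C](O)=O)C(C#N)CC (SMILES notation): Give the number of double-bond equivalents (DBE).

Molecular formula: C11H10ClNO3.
DoU = (2C + 2 + N − H − X) / 2, where X is the halogen count and O/S are ignored.
    = (2·11 + 2 + 1 − 10 − 1) / 2 = 14 / 2 = 7.

7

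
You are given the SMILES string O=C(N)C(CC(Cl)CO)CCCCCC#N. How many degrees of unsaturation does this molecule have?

Molecular formula: C11H19ClN2O2.
DoU = (2C + 2 + N − H − X) / 2, where X is the halogen count and O/S are ignored.
    = (2·11 + 2 + 2 − 19 − 1) / 2 = 6 / 2 = 3.

3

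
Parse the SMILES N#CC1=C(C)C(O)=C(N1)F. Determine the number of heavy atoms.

10

Every atom symbol written in the SMILES (organic subset) is one heavy atom; implicit H are not written.
Heavy atoms by element → C:6, F:1, N:2, O:1.
Total: 10.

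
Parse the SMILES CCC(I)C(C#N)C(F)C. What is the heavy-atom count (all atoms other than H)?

10

Every atom symbol written in the SMILES (organic subset) is one heavy atom; implicit H are not written.
Heavy atoms by element → C:7, F:1, I:1, N:1.
Total: 10.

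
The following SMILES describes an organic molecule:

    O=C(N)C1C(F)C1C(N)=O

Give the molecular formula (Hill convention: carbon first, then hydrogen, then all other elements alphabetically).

Walk through each heavy atom and fill implicit hydrogens from standard valence (C 4, N 3, O 2, S 2, halogen 1):
  atom 1: O, bond orders sum to 2 (valence 2) → 0 H
  atom 2: C, bond orders sum to 4 (valence 4) → 0 H
  atom 3: N, bond orders sum to 1 (valence 3) → 2 H
  atom 4: C, bond orders sum to 3 (valence 4) → 1 H
  atom 5: C, bond orders sum to 3 (valence 4) → 1 H
  atom 6: F (halogen, monovalent) → 0 H
  atom 7: C, bond orders sum to 3 (valence 4) → 1 H
  atom 8: C, bond orders sum to 4 (valence 4) → 0 H
  atom 9: N, bond orders sum to 1 (valence 3) → 2 H
  atom 10: O, bond orders sum to 2 (valence 2) → 0 H
Totals → C:5, H:7, F:1, N:2, O:2.
In Hill order: C5H7FN2O2.

C5H7FN2O2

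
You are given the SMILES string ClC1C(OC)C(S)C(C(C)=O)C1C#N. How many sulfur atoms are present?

Scan the SMILES for S atoms (remember two-letter symbols like Cl and Br are single atoms).
Sulfur count: 1.

1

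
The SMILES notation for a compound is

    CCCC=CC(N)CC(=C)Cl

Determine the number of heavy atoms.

11

Every atom symbol written in the SMILES (organic subset) is one heavy atom; implicit H are not written.
Heavy atoms by element → C:9, Cl:1, N:1.
Total: 11.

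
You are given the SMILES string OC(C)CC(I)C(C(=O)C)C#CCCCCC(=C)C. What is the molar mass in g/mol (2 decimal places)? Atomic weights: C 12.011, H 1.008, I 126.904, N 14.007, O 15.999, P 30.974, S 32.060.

First, the molecular formula is C16H25IO2 (counting implicit H from valence).
  C: 16 × 12.011 = 192.176
  H: 25 × 1.008 = 25.200
  I: 1 × 126.904 = 126.904
  O: 2 × 15.999 = 31.998
Sum: 16×12.011 + 25×1.008 + 1×126.904 + 2×15.999 = 376.278 → 376.28 g/mol.

376.28 g/mol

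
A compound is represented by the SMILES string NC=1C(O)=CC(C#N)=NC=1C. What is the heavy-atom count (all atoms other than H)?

Every atom symbol written in the SMILES (organic subset) is one heavy atom; implicit H are not written.
Heavy atoms by element → C:7, N:3, O:1.
Total: 11.

11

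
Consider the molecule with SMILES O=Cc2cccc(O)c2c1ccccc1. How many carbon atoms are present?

Count every carbon token in the SMILES (each C, including those in ring-closure positions and inside branches).
Carbon count: 13.

13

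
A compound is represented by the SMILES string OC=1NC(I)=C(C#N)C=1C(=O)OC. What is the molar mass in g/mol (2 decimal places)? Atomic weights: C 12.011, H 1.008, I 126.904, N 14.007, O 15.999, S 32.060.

292.03 g/mol

First, the molecular formula is C7H5IN2O3 (counting implicit H from valence).
  C: 7 × 12.011 = 84.077
  H: 5 × 1.008 = 5.040
  I: 1 × 126.904 = 126.904
  N: 2 × 14.007 = 28.014
  O: 3 × 15.999 = 47.997
Sum: 7×12.011 + 5×1.008 + 1×126.904 + 2×14.007 + 3×15.999 = 292.032 → 292.03 g/mol.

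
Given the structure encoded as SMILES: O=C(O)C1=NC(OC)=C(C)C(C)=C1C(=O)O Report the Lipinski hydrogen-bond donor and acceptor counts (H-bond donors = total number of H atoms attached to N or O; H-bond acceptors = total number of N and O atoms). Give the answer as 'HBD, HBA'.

2, 6

Donors: find every N or O and count the H atoms it carries.
  atom 1 (O): bond orders sum to 2 → 0 H
  atom 3 (O): bond orders sum to 1 → 1 H
  atom 5 (N): bond orders sum to 3 → 0 H
  atom 7 (O): bond orders sum to 2 → 0 H
  atom 15 (O): bond orders sum to 2 → 0 H
  atom 16 (O): bond orders sum to 1 → 1 H
Lipinski HBD = 2.
Acceptors: N atoms = 1, O atoms = 5 → HBA = 6.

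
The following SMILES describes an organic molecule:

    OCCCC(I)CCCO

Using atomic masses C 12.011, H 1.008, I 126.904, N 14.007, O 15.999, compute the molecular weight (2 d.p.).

First, the molecular formula is C7H15IO2 (counting implicit H from valence).
  C: 7 × 12.011 = 84.077
  H: 15 × 1.008 = 15.120
  I: 1 × 126.904 = 126.904
  O: 2 × 15.999 = 31.998
Sum: 7×12.011 + 15×1.008 + 1×126.904 + 2×15.999 = 258.099 → 258.10 g/mol.

258.10 g/mol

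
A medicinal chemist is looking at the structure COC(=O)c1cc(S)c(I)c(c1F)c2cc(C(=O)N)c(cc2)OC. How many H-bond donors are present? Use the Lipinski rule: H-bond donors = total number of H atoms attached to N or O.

2

Donors: find every N or O and count the H atoms it carries.
  atom 2 (O): bond orders sum to 2 → 0 H
  atom 4 (O): bond orders sum to 2 → 0 H
  atom 18 (O): bond orders sum to 2 → 0 H
  atom 19 (N): bond orders sum to 1 → 2 H
  atom 23 (O): bond orders sum to 2 → 0 H
Lipinski HBD = 2.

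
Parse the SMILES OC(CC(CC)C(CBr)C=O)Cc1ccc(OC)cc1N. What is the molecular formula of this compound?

Walk through each heavy atom and fill implicit hydrogens from standard valence (C 4, N 3, O 2, S 2, halogen 1); for lowercase aromatic atoms, an aromatic c carries 1 H when it has two neighbours and 0 H with three, and aromatic n carries 0 H:
  atom 1: O, bond orders sum to 1 (valence 2) → 1 H
  atom 2: C, bond orders sum to 3 (valence 4) → 1 H
  atom 3: C, bond orders sum to 2 (valence 4) → 2 H
  atom 4: C, bond orders sum to 3 (valence 4) → 1 H
  atom 5: C, bond orders sum to 2 (valence 4) → 2 H
  atom 6: C, bond orders sum to 1 (valence 4) → 3 H
  atom 7: C, bond orders sum to 3 (valence 4) → 1 H
  atom 8: C, bond orders sum to 2 (valence 4) → 2 H
  atom 9: Br (halogen, monovalent) → 0 H
  atom 10: C, bond orders sum to 3 (valence 4) → 1 H
  atom 11: O, bond orders sum to 2 (valence 2) → 0 H
  atom 12: C, bond orders sum to 2 (valence 4) → 2 H
  atom 13: aromatic c, 3 neighbours → 0 H
  atom 14: aromatic c, 2 neighbours → 1 H
  atom 15: aromatic c, 2 neighbours → 1 H
  atom 16: aromatic c, 3 neighbours → 0 H
  atom 17: O, bond orders sum to 2 (valence 2) → 0 H
  atom 18: C, bond orders sum to 1 (valence 4) → 3 H
  atom 19: aromatic c, 2 neighbours → 1 H
  atom 20: aromatic c, 3 neighbours → 0 H
  atom 21: N, bond orders sum to 1 (valence 3) → 2 H
Totals → C:16, H:24, Br:1, N:1, O:3.
In Hill order: C16H24BrNO3.

C16H24BrNO3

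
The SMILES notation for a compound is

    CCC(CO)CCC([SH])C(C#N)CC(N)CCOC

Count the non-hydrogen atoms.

Every atom symbol written in the SMILES (organic subset) is one heavy atom; implicit H are not written.
Heavy atoms by element → C:14, N:2, O:2, S:1.
Total: 19.

19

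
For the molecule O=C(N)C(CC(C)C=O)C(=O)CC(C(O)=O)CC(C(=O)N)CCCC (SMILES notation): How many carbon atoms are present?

17

Count every carbon token in the SMILES (each C, including those in ring-closure positions and inside branches).
Carbon count: 17.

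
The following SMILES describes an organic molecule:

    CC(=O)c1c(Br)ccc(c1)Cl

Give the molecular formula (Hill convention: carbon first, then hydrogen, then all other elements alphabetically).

Walk through each heavy atom and fill implicit hydrogens from standard valence (C 4, N 3, O 2, S 2, halogen 1); for lowercase aromatic atoms, an aromatic c carries 1 H when it has two neighbours and 0 H with three, and aromatic n carries 0 H:
  atom 1: C, bond orders sum to 1 (valence 4) → 3 H
  atom 2: C, bond orders sum to 4 (valence 4) → 0 H
  atom 3: O, bond orders sum to 2 (valence 2) → 0 H
  atom 4: aromatic c, 3 neighbours → 0 H
  atom 5: aromatic c, 3 neighbours → 0 H
  atom 6: Br (halogen, monovalent) → 0 H
  atom 7: aromatic c, 2 neighbours → 1 H
  atom 8: aromatic c, 2 neighbours → 1 H
  atom 9: aromatic c, 3 neighbours → 0 H
  atom 10: aromatic c, 2 neighbours → 1 H
  atom 11: Cl (halogen, monovalent) → 0 H
Totals → C:8, H:6, Br:1, Cl:1, O:1.

C8H6BrClO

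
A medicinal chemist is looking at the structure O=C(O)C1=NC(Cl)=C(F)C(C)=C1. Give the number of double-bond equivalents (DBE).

5

Degree of unsaturation = (number of rings) + (number of π bonds).
Ring closures in the SMILES: 1.
π bonds: 4 double bonds (each 1 DoU) → 4 DoU from unsaturation.
Total DoU = 1 + 4 = 5.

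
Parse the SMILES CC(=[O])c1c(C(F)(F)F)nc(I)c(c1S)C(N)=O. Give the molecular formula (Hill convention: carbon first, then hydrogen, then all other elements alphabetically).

Walk through each heavy atom and fill implicit hydrogens from standard valence (C 4, N 3, O 2, S 2, halogen 1); for lowercase aromatic atoms, an aromatic c carries 1 H when it has two neighbours and 0 H with three, and aromatic n carries 0 H:
  atom 1: C, bond orders sum to 1 (valence 4) → 3 H
  atom 2: C, bond orders sum to 4 (valence 4) → 0 H
  atom 3: O with explicit H count 0
  atom 4: aromatic c, 3 neighbours → 0 H
  atom 5: aromatic c, 3 neighbours → 0 H
  atom 6: C, bond orders sum to 4 (valence 4) → 0 H
  atom 7: F (halogen, monovalent) → 0 H
  atom 8: F (halogen, monovalent) → 0 H
  atom 9: F (halogen, monovalent) → 0 H
  atom 10: aromatic n, 2 neighbours → 0 H
  atom 11: aromatic c, 3 neighbours → 0 H
  atom 12: I (halogen, monovalent) → 0 H
  atom 13: aromatic c, 3 neighbours → 0 H
  atom 14: aromatic c, 3 neighbours → 0 H
  atom 15: S, bond orders sum to 1 (valence 2) → 1 H
  atom 16: C, bond orders sum to 4 (valence 4) → 0 H
  atom 17: N, bond orders sum to 1 (valence 3) → 2 H
  atom 18: O, bond orders sum to 2 (valence 2) → 0 H
Totals → C:9, H:6, F:3, I:1, N:2, O:2, S:1.

C9H6F3IN2O2S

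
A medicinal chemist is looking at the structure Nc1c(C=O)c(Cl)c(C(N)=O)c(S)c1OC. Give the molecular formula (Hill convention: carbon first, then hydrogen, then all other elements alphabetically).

Walk through each heavy atom and fill implicit hydrogens from standard valence (C 4, N 3, O 2, S 2, halogen 1); for lowercase aromatic atoms, an aromatic c carries 1 H when it has two neighbours and 0 H with three, and aromatic n carries 0 H:
  atom 1: N, bond orders sum to 1 (valence 3) → 2 H
  atom 2: aromatic c, 3 neighbours → 0 H
  atom 3: aromatic c, 3 neighbours → 0 H
  atom 4: C, bond orders sum to 3 (valence 4) → 1 H
  atom 5: O, bond orders sum to 2 (valence 2) → 0 H
  atom 6: aromatic c, 3 neighbours → 0 H
  atom 7: Cl (halogen, monovalent) → 0 H
  atom 8: aromatic c, 3 neighbours → 0 H
  atom 9: C, bond orders sum to 4 (valence 4) → 0 H
  atom 10: N, bond orders sum to 1 (valence 3) → 2 H
  atom 11: O, bond orders sum to 2 (valence 2) → 0 H
  atom 12: aromatic c, 3 neighbours → 0 H
  atom 13: S, bond orders sum to 1 (valence 2) → 1 H
  atom 14: aromatic c, 3 neighbours → 0 H
  atom 15: O, bond orders sum to 2 (valence 2) → 0 H
  atom 16: C, bond orders sum to 1 (valence 4) → 3 H
Totals → C:9, H:9, Cl:1, N:2, O:3, S:1.

C9H9ClN2O3S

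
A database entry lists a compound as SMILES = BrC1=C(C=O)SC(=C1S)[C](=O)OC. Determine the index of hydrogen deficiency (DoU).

Degree of unsaturation = (number of rings) + (number of π bonds).
Ring closures in the SMILES: 1.
π bonds: 4 double bonds (each 1 DoU) → 4 DoU from unsaturation.
Total DoU = 1 + 4 = 5.

5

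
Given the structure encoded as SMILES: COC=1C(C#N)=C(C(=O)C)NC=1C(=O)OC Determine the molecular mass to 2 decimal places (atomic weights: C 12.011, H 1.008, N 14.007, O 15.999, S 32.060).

First, the molecular formula is C10H10N2O4 (counting implicit H from valence).
  C: 10 × 12.011 = 120.110
  H: 10 × 1.008 = 10.080
  N: 2 × 14.007 = 28.014
  O: 4 × 15.999 = 63.996
Sum: 10×12.011 + 10×1.008 + 2×14.007 + 4×15.999 = 222.200 → 222.20 g/mol.

222.20 g/mol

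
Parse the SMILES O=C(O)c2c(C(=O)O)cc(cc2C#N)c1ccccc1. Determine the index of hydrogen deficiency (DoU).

Molecular formula: C15H9NO4.
DoU = (2C + 2 + N − H − X) / 2, where X is the halogen count and O/S are ignored.
    = (2·15 + 2 + 1 − 9 − 0) / 2 = 24 / 2 = 12.

12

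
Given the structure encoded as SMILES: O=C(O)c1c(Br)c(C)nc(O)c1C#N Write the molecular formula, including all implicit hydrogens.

C8H5BrN2O3

Walk through each heavy atom and fill implicit hydrogens from standard valence (C 4, N 3, O 2, S 2, halogen 1); for lowercase aromatic atoms, an aromatic c carries 1 H when it has two neighbours and 0 H with three, and aromatic n carries 0 H:
  atom 1: O, bond orders sum to 2 (valence 2) → 0 H
  atom 2: C, bond orders sum to 4 (valence 4) → 0 H
  atom 3: O, bond orders sum to 1 (valence 2) → 1 H
  atom 4: aromatic c, 3 neighbours → 0 H
  atom 5: aromatic c, 3 neighbours → 0 H
  atom 6: Br (halogen, monovalent) → 0 H
  atom 7: aromatic c, 3 neighbours → 0 H
  atom 8: C, bond orders sum to 1 (valence 4) → 3 H
  atom 9: aromatic n, 2 neighbours → 0 H
  atom 10: aromatic c, 3 neighbours → 0 H
  atom 11: O, bond orders sum to 1 (valence 2) → 1 H
  atom 12: aromatic c, 3 neighbours → 0 H
  atom 13: C, bond orders sum to 4 (valence 4) → 0 H
  atom 14: N, bond orders sum to 3 (valence 3) → 0 H
Totals → C:8, H:5, Br:1, N:2, O:3.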